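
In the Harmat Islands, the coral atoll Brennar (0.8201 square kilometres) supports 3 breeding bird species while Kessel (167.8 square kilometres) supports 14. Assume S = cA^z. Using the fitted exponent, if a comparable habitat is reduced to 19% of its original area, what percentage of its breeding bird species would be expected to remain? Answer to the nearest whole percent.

z = ln(14/3) / ln(167.8/0.8201) = 1.5404 / 5.3211 = 0.2895
S_new/S_old = (A_new/A_old)^z = 0.19^0.2895 = exp(0.2895 × -1.6607) = 0.6183

62%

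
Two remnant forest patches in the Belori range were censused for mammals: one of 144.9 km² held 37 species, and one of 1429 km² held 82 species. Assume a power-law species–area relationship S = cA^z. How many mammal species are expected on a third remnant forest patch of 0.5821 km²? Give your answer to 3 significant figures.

5.43

z = ln(82/37) / ln(1429/144.9) = 0.7958 / 2.2887 = 0.3477
c = 37 / 144.9^0.3477 = 37 / 5.642 = 6.558
S₃ = 6.558 × 0.5821^0.3477 = 6.558 × 0.8285 ≈ 5.433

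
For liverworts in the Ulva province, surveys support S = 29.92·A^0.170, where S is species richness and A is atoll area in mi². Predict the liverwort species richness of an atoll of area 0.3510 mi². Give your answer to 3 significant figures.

25.0

S = 29.92 × 0.351^0.17
ln S = ln 29.92 + 0.17 × ln 0.351 = 3.3985 + 0.17 × -1.0470 = 3.2205
S = e^3.2205 ≈ 25.04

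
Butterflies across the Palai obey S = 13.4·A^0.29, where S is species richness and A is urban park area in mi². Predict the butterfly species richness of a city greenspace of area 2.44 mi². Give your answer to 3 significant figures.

S = 13.4 × 2.44^0.29 = 13.4 × 1.295 ≈ 17.36

17.4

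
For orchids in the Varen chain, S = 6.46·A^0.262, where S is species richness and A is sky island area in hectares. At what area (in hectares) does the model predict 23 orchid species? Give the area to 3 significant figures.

23 = 6.46 × A^0.262  ⇒  A^0.262 = 23/6.46 = 3.56
ln A = ln(3.56) / 0.262 = 1.2699 / 0.262 = 4.8468
A = e^4.8468 ≈ 127.3 hectares

127 hectares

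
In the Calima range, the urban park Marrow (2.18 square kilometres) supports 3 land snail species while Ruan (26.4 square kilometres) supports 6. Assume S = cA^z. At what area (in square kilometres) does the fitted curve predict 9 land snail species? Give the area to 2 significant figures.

110 square kilometres

z = ln(6/3) / ln(26.4/2.18) = 0.6931 / 2.4940 = 0.2779
c = 3 / 2.18^0.2779 = 3 / 1.242 = 2.416
A = (9/2.416)^(1/0.2779) ⇒ ln A = ln(3.726)/0.2779 = 4.7323
A = e^4.7323 ≈ 113.6 square kilometres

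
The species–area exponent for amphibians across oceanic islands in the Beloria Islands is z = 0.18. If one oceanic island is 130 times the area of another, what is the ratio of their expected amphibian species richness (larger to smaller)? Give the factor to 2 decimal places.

2.40

S₂/S₁ = (A₂/A₁)^z = 130^0.18
ln(S₂/S₁) = 0.18 × ln 130 = 0.18 × 4.8675 = 0.8762
S₂/S₁ = e^0.8762 ≈ 2.402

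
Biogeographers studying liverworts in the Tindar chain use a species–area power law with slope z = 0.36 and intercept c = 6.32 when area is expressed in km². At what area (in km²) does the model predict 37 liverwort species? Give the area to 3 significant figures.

135 km²

37 = 6.32 × A^0.36  ⇒  A^0.36 = 37/6.32 = 5.854
ln A = ln(5.854) / 0.36 = 1.7672 / 0.36 = 4.9089
A = e^4.9089 ≈ 135.5 km²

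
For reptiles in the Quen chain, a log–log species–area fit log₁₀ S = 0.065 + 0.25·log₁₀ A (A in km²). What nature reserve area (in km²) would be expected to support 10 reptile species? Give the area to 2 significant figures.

10 = 1.161 × A^0.25  ⇒  A^0.25 = 10/1.161 = 8.61
ln A = ln(8.61) / 0.25 = 2.1529 / 0.25 = 8.6117
A = e^8.6117 ≈ 5495 km²

5500 km²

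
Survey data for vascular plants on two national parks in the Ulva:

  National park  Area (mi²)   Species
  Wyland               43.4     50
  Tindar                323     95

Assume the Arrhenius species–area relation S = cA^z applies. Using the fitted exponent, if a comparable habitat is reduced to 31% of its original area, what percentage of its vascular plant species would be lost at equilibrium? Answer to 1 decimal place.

z = ln(95/50) / ln(323/43.4) = 0.6419 / 2.0072 = 0.3198
S_new/S_old = (A_new/A_old)^z = 0.31^0.3198 = exp(0.3198 × -1.1712) = 0.6876
Fraction lost = 1 − 0.6876 = 0.3124

31.2%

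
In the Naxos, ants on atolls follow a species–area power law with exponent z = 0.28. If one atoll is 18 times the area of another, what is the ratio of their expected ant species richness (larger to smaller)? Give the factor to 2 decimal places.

2.25

S₂/S₁ = (A₂/A₁)^z = 18^0.28
ln(S₂/S₁) = 0.28 × ln 18 = 0.28 × 2.8904 = 0.8093
S₂/S₁ = e^0.8093 ≈ 2.246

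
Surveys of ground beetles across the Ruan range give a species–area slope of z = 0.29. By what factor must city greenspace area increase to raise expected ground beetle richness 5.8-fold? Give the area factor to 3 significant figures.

429

(A₂/A₁)^0.29 = 5.8, so A₂/A₁ = 5.8^(1/0.29) = 5.8^3.448
ln(A₂/A₁) = ln 5.8 / 0.29 = 1.7579 / 0.29 = 6.0616
A₂/A₁ = e^6.0616 ≈ 429.1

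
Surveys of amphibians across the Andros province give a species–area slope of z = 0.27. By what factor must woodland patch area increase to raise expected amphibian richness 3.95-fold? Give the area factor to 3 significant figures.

(A₂/A₁)^0.27 = 3.95, so A₂/A₁ = 3.95^(1/0.27) = 3.95^3.704
ln(A₂/A₁) = ln 3.95 / 0.27 = 1.3737 / 0.27 = 5.0878
A₂/A₁ = e^5.0878 ≈ 162

162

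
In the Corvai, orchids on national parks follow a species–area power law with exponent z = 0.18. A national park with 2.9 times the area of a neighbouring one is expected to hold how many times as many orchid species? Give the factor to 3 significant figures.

S₂/S₁ = (A₂/A₁)^z = 2.9^0.18
ln(S₂/S₁) = 0.18 × ln 2.9 = 0.18 × 1.0647 = 0.1916
S₂/S₁ = e^0.1916 ≈ 1.211

1.21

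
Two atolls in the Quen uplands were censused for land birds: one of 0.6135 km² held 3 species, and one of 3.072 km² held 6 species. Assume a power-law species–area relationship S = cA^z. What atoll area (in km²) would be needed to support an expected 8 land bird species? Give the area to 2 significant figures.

z = ln(6/3) / ln(3.072/0.6135) = 0.6931 / 1.6109 = 0.4303
c = 3 / 0.6135^0.4303 = 3 / 0.8104 = 3.702
A = (8/3.702)^(1/0.4303) ⇒ ln A = ln(2.161)/0.4303 = 1.7909
A = e^1.7909 ≈ 5.995 km²

6.0 km²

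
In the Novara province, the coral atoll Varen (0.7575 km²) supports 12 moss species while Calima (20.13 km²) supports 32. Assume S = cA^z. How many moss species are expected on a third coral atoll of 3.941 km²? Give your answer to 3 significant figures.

19.6

z = ln(32/12) / ln(20.13/0.7575) = 0.9808 / 3.2799 = 0.2990
c = 12 / 0.7575^0.2990 = 12 / 0.9203 = 13.04
S₃ = 13.04 × 3.941^0.2990 = 13.04 × 1.507 ≈ 19.65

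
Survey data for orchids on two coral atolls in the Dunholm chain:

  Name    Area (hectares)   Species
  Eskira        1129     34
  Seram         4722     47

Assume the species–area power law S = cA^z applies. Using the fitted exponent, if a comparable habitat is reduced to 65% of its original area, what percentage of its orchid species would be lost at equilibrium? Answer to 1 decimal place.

z = ln(47/34) / ln(4722/1129) = 0.3238 / 1.4309 = 0.2263
S_new/S_old = (A_new/A_old)^z = 0.65^0.2263 = exp(0.2263 × -0.4308) = 0.9071
Fraction lost = 1 − 0.9071 = 0.09288

9.3%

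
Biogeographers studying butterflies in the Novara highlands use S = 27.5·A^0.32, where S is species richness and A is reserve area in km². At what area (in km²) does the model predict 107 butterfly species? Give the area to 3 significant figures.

107 = 27.5 × A^0.32  ⇒  A^0.32 = 107/27.5 = 3.891
ln A = ln(3.891) / 0.32 = 1.3586 / 0.32 = 4.2458
A = e^4.2458 ≈ 69.81 km²

69.8 km²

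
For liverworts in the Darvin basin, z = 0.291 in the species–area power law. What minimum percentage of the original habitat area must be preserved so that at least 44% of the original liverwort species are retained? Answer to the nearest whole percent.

Need (A_new/A_old)^0.291 = 0.44, so A_new/A_old = 0.44^(1/0.291) = 0.44^3.436
ln(A_new/A_old) = ln 0.44 / 0.291 = -0.8210 / 0.291 = -2.8212
A_new/A_old = e^-2.8212 ≈ 0.05953

6%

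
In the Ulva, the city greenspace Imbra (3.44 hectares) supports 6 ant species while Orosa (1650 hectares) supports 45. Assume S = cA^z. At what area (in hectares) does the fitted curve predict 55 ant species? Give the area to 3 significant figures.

3050 hectares

z = ln(45/6) / ln(1650/3.44) = 2.0149 / 6.1731 = 0.3264
c = 6 / 3.44^0.3264 = 6 / 1.497 = 4.009
A = (55/4.009)^(1/0.3264) ⇒ ln A = ln(13.72)/0.3264 = 8.0233
A = e^8.0233 ≈ 3051 hectares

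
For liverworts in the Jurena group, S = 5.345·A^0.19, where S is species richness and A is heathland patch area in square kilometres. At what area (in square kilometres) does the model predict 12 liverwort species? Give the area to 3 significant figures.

70.6 square kilometres

12 = 5.345 × A^0.19  ⇒  A^0.19 = 12/5.345 = 2.245
ln A = ln(2.245) / 0.19 = 0.8087 / 0.19 = 4.2566
A = e^4.2566 ≈ 70.57 square kilometres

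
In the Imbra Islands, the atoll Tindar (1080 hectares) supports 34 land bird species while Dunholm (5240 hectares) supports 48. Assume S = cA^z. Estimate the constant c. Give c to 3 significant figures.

7.40

z = ln(S₂/S₁) / ln(A₂/A₁) = ln(48/34) / ln(5240/1080) = 0.3448 / 1.5794 = 0.2183
c = S₁ / A₁^z = 34 / 1080^0.2183 = 34 / 4.595 = 7.399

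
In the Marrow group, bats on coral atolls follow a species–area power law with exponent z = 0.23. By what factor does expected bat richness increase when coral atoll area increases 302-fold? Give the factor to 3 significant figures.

S₂/S₁ = (A₂/A₁)^z = 302^0.23
ln(S₂/S₁) = 0.23 × ln 302 = 0.23 × 5.7104 = 1.3134
S₂/S₁ = e^1.3134 ≈ 3.719

3.72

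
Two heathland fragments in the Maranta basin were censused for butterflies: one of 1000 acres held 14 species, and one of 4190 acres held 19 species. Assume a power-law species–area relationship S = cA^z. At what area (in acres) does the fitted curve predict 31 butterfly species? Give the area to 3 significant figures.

41700 acres

z = ln(19/14) / ln(4190/1000) = 0.3054 / 1.4327 = 0.2132
c = 14 / 1000^0.2132 = 14 / 4.36 = 3.211
A = (31/3.211)^(1/0.2132) ⇒ ln A = ln(9.654)/0.2132 = 10.6372
A = e^10.6372 ≈ 41655 acres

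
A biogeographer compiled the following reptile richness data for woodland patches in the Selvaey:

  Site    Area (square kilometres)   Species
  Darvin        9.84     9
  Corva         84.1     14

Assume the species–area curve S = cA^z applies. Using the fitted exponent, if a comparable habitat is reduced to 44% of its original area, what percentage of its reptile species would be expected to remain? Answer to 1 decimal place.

z = ln(14/9) / ln(84.1/9.84) = 0.4418 / 2.1456 = 0.2059
S_new/S_old = (A_new/A_old)^z = 0.44^0.2059 = exp(0.2059 × -0.8210) = 0.8445

84.4%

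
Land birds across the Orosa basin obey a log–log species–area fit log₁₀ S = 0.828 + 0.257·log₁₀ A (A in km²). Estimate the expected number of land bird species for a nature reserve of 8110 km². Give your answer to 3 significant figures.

S = 6.73 × 8110^0.257 = 6.73 × 10.11 ≈ 68.02

68.0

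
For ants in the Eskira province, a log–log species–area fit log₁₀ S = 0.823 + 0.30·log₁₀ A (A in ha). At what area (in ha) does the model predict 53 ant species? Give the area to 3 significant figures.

1010 ha

53 = 6.653 × A^0.3  ⇒  A^0.3 = 53/6.653 = 7.967
ln A = ln(7.967) / 0.3 = 2.0753 / 0.3 = 6.9175
A = e^6.9175 ≈ 1010 ha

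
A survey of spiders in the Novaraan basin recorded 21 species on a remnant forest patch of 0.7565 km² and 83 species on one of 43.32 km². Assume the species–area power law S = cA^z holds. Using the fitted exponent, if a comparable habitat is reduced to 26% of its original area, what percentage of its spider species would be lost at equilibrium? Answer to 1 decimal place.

z = ln(83/21) / ln(43.32/0.7565) = 1.3743 / 4.0477 = 0.3395
S_new/S_old = (A_new/A_old)^z = 0.26^0.3395 = exp(0.3395 × -1.3471) = 0.6329
Fraction lost = 1 − 0.6329 = 0.3671

36.7%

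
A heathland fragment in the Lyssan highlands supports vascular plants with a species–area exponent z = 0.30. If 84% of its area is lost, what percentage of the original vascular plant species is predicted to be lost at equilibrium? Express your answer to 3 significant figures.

42.3%

S_new/S_old = (A_new/A_old)^z = 0.16^0.3
= exp(0.3 × ln 0.16) = exp(0.3 × -1.8326) = exp(-0.5498) ≈ 0.5771
Fraction lost = 1 − 0.5771 = 0.4229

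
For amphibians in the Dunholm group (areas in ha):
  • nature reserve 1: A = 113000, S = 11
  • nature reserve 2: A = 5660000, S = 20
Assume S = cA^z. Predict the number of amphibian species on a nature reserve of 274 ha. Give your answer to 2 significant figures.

z = ln(20/11) / ln(5660000/113000) = 0.5978 / 3.9138 = 0.1528
c = 11 / 113000^0.1528 = 11 / 5.914 = 1.86
S₃ = 1.86 × 274^0.1528 = 1.86 × 2.357 ≈ 4.384

4.4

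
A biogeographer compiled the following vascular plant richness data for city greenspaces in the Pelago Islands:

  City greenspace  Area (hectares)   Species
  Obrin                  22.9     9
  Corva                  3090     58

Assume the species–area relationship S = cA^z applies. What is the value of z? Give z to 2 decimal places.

0.38

Taking logs: ln S = ln c + z ln A, so z = (ln S₂ − ln S₁)/(ln A₂ − ln A₁).
z = ln(58/9) / ln(3090/22.9) = ln(6.444) / ln(134.9) = 1.8632 / 4.9048 = 0.3799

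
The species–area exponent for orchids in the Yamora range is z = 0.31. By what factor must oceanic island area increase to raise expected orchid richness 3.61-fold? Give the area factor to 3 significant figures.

(A₂/A₁)^0.31 = 3.61, so A₂/A₁ = 3.61^(1/0.31) = 3.61^3.226
ln(A₂/A₁) = ln 3.61 / 0.31 = 1.2837 / 0.31 = 4.1410
A₂/A₁ = e^4.1410 ≈ 62.87

62.9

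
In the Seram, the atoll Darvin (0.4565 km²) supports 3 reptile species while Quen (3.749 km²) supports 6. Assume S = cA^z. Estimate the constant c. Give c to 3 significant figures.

3.88

z = ln(S₂/S₁) / ln(A₂/A₁) = ln(6/3) / ln(3.749/0.4565) = 0.6931 / 2.1057 = 0.3292
c = S₁ / A₁^z = 3 / 0.4565^0.3292 = 3 / 0.7725 = 3.884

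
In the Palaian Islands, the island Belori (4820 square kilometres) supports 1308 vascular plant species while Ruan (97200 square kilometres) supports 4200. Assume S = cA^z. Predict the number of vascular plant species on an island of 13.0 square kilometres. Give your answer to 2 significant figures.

130

z = ln(4200/1308) / ln(97200/4820) = 1.1666 / 3.0040 = 0.3883
c = 1308 / 4820^0.3883 = 1308 / 26.93 = 48.56
S₃ = 48.56 × 13^0.3883 = 48.56 × 2.708 ≈ 131.5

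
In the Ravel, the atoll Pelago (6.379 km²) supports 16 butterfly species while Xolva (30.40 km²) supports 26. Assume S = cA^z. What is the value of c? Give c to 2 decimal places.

z = ln(S₂/S₁) / ln(A₂/A₁) = ln(26/16) / ln(30.4/6.379) = 0.4855 / 1.5614 = 0.3109
c = S₁ / A₁^z = 16 / 6.379^0.3109 = 16 / 1.779 = 8.993

8.99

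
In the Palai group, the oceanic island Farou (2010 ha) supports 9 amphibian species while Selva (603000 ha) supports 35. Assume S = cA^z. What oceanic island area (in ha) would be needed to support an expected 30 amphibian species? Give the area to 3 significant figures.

z = ln(35/9) / ln(603000/2010) = 1.3581 / 5.7038 = 0.2381
c = 9 / 2010^0.2381 = 9 / 6.117 = 1.471
A = (30/1.471)^(1/0.2381) ⇒ ln A = ln(20.39)/0.2381 = 12.6623
A = e^12.6623 ≈ 315615 ha

316000 ha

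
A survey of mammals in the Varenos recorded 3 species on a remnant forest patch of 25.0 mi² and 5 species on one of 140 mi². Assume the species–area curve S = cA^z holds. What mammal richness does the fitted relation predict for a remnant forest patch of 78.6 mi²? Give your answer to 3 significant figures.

4.21

z = ln(5/3) / ln(140/25) = 0.5108 / 1.7228 = 0.2965
c = 3 / 25^0.2965 = 3 / 2.597 = 1.155
S₃ = 1.155 × 78.6^0.2965 = 1.155 × 3.648 ≈ 4.213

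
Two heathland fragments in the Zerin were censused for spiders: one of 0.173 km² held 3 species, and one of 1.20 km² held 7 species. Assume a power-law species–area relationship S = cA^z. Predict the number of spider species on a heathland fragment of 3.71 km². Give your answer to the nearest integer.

z = ln(7/3) / ln(1.2/0.173) = 0.8473 / 1.9368 = 0.4375
c = 3 / 0.173^0.4375 = 3 / 0.4642 = 6.463
S₃ = 6.463 × 3.71^0.4375 = 6.463 × 1.775 ≈ 11.47

11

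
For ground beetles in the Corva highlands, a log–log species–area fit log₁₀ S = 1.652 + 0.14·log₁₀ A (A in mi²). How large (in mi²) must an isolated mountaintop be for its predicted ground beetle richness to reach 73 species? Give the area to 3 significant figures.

73 = 44.87 × A^0.14  ⇒  A^0.14 = 73/44.87 = 1.627
ln A = ln(1.627) / 0.14 = 0.4866 / 0.14 = 3.4756
A = e^3.4756 ≈ 32.32 mi²

32.3 mi²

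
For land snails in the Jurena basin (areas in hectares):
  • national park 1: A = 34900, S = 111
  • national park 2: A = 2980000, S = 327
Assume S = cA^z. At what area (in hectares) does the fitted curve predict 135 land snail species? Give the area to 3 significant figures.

78100 hectares

z = ln(327/111) / ln(2980000/34900) = 1.0804 / 4.4472 = 0.2429
c = 111 / 34900^0.2429 = 111 / 12.7 = 8.743
A = (135/8.743)^(1/0.2429) ⇒ ln A = ln(15.44)/0.2429 = 11.2660
A = e^11.2660 ≈ 78116 hectares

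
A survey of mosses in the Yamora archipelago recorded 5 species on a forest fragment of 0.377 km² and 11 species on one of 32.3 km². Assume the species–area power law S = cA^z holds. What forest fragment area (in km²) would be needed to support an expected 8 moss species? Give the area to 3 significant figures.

5.35 km²

z = ln(11/5) / ln(32.3/0.377) = 0.7885 / 4.4506 = 0.1772
c = 5 / 0.377^0.1772 = 5 / 0.8413 = 5.943
A = (8/5.943)^(1/0.1772) ⇒ ln A = ln(1.346)/0.1772 = 1.6775
A = e^1.6775 ≈ 5.352 km²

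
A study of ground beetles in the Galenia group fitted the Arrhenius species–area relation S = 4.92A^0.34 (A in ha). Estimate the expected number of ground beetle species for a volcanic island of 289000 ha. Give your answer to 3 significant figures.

354

S = 4.92 × 289000^0.34 = 4.92 × 71.9 ≈ 353.7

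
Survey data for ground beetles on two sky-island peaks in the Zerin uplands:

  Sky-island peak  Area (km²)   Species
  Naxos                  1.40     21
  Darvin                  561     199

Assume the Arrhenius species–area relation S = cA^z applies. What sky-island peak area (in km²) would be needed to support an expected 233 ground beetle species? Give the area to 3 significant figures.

854 km²

z = ln(199/21) / ln(561/1.4) = 2.2488 / 5.9932 = 0.3752
c = 21 / 1.4^0.3752 = 21 / 1.135 = 18.51
A = (233/18.51)^(1/0.3752) ⇒ ln A = ln(12.59)/0.3752 = 6.7501
A = e^6.7501 ≈ 854.1 km²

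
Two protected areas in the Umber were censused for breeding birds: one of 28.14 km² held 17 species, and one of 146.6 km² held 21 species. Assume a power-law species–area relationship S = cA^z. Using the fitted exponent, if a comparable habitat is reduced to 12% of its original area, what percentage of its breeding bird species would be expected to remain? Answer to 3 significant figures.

76.2%

z = ln(21/17) / ln(146.6/28.14) = 0.2113 / 1.6505 = 0.1280
S_new/S_old = (A_new/A_old)^z = 0.12^0.1280 = exp(0.1280 × -2.1203) = 0.7623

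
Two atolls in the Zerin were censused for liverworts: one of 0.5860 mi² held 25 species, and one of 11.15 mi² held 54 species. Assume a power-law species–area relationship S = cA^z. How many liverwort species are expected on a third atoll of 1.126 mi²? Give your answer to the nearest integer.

30

z = ln(54/25) / ln(11.15/0.586) = 0.7701 / 2.9459 = 0.2614
c = 25 / 0.586^0.2614 = 25 / 0.8696 = 28.75
S₃ = 28.75 × 1.126^0.2614 = 28.75 × 1.032 ≈ 29.65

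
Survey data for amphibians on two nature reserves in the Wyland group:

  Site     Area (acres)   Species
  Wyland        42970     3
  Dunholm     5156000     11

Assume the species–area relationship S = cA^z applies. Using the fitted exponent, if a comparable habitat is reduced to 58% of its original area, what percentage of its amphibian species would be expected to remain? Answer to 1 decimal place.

86.3%

z = ln(11/3) / ln(5156000/42970) = 1.2993 / 4.7874 = 0.2714
S_new/S_old = (A_new/A_old)^z = 0.58^0.2714 = exp(0.2714 × -0.5447) = 0.8626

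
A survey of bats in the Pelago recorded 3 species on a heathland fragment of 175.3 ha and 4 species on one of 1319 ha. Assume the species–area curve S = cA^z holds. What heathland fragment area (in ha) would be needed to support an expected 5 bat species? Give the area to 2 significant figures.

z = ln(4/3) / ln(1319/175.3) = 0.2877 / 2.0181 = 0.1425
c = 3 / 175.3^0.1425 = 3 / 2.089 = 1.436
A = (5/1.436)^(1/0.1425) ⇒ ln A = ln(3.481)/0.1425 = 8.7500
A = e^8.7500 ≈ 6311 ha

6300 ha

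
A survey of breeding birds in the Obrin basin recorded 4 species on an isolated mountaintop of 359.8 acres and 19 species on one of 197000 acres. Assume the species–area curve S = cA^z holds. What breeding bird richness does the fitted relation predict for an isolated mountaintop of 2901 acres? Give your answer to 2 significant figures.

z = ln(19/4) / ln(197000/359.8) = 1.5581 / 6.3054 = 0.2471
c = 4 / 359.8^0.2471 = 4 / 4.282 = 0.9342
S₃ = 0.9342 × 2901^0.2471 = 0.9342 × 7.172 ≈ 6.7

6.7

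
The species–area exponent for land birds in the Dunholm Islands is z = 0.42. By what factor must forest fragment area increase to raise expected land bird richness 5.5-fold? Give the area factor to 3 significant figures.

(A₂/A₁)^0.42 = 5.5, so A₂/A₁ = 5.5^(1/0.42) = 5.5^2.381
ln(A₂/A₁) = ln 5.5 / 0.42 = 1.7047 / 0.42 = 4.0589
A₂/A₁ = e^4.0589 ≈ 57.91

57.9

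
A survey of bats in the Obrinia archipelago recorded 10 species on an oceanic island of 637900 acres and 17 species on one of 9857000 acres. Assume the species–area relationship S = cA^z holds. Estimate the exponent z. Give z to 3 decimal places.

Taking logs: ln S = ln c + z ln A, so z = (ln S₂ − ln S₁)/(ln A₂ − ln A₁).
z = ln(17/10) / ln(9857000/637900) = ln(1.7) / ln(15.45) = 0.5306 / 2.7378 = 0.1938

0.194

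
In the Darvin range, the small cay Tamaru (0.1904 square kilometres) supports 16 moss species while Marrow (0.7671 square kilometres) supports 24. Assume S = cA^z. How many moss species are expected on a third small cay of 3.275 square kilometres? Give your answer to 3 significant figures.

36.6

z = ln(24/16) / ln(0.7671/0.1904) = 0.4055 / 1.3935 = 0.2910
c = 16 / 0.1904^0.2910 = 16 / 0.6172 = 25.92
S₃ = 25.92 × 3.275^0.2910 = 25.92 × 1.412 ≈ 36.61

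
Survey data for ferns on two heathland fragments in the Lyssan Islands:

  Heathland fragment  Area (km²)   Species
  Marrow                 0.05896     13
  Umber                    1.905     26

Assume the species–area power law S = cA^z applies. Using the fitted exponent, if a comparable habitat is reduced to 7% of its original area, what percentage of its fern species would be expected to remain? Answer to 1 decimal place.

58.8%

z = ln(26/13) / ln(1.905/0.05896) = 0.6931 / 3.4754 = 0.1994
S_new/S_old = (A_new/A_old)^z = 0.07^0.1994 = exp(0.1994 × -2.6593) = 0.5884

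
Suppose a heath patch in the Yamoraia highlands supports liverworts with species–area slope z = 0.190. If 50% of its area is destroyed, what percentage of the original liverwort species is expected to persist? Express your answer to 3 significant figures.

S_new/S_old = (A_new/A_old)^z = 0.5^0.19
= exp(0.19 × ln 0.5) = exp(0.19 × -0.6931) = exp(-0.1317) ≈ 0.8766

87.7%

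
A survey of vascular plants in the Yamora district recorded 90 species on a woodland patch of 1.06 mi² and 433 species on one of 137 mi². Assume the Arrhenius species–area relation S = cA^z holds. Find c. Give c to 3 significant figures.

88.3

z = ln(S₂/S₁) / ln(A₂/A₁) = ln(433/90) / ln(137/1.06) = 1.5709 / 4.8617 = 0.3231
c = S₁ / A₁^z = 90 / 1.06^0.3231 = 90 / 1.019 = 88.32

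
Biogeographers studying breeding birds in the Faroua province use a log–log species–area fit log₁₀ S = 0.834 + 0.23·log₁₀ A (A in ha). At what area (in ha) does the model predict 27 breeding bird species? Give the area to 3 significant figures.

27 = 6.823 × A^0.23  ⇒  A^0.23 = 27/6.823 = 3.957
ln A = ln(3.957) / 0.23 = 1.3755 / 0.23 = 5.9804
A = e^5.9804 ≈ 395.6 ha

396 ha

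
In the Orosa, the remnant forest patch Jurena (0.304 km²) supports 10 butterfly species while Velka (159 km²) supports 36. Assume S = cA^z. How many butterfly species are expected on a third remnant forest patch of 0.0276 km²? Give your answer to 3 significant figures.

z = ln(36/10) / ln(159/0.304) = 1.2809 / 6.2596 = 0.2046
c = 10 / 0.304^0.2046 = 10 / 0.7838 = 12.76
S₃ = 12.76 × 0.0276^0.2046 = 12.76 × 0.4797 ≈ 6.12

6.12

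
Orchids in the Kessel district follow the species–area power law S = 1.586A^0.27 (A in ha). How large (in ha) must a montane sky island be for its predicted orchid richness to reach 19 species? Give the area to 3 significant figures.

19 = 1.586 × A^0.27  ⇒  A^0.27 = 19/1.586 = 11.98
ln A = ln(11.98) / 0.27 = 2.4832 / 0.27 = 9.1971
A = e^9.1971 ≈ 9869 ha

9870 ha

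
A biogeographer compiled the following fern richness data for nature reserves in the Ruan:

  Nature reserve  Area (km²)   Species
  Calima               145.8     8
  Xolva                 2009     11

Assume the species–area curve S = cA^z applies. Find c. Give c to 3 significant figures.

z = ln(S₂/S₁) / ln(A₂/A₁) = ln(11/8) / ln(2009/145.8) = 0.3185 / 2.6232 = 0.1214
c = S₁ / A₁^z = 8 / 145.8^0.1214 = 8 / 1.831 = 4.369

4.37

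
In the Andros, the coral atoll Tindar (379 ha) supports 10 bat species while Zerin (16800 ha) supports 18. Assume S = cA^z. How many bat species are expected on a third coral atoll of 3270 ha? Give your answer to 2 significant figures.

z = ln(18/10) / ln(16800/379) = 0.5878 / 3.7916 = 0.1550
c = 10 / 379^0.1550 = 10 / 2.51 = 3.983
S₃ = 3.983 × 3270^0.1550 = 3.983 × 3.506 ≈ 13.97

14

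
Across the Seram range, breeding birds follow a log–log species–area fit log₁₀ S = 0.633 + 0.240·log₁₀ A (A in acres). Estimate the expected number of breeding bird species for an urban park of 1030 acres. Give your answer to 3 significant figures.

22.7

S = 4.295 × 1030^0.24
ln S = ln 4.295 + 0.24 × ln 1030 = 1.4575 + 0.24 × 6.9373 = 3.1225
S = e^3.1225 ≈ 22.7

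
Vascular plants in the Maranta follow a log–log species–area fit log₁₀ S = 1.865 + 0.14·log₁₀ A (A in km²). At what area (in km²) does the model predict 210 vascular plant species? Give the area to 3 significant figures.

1840 km²

210 = 73.28 × A^0.14  ⇒  A^0.14 = 210/73.28 = 2.866
ln A = ln(2.866) / 0.14 = 1.0528 / 0.14 = 7.5199
A = e^7.5199 ≈ 1844 km²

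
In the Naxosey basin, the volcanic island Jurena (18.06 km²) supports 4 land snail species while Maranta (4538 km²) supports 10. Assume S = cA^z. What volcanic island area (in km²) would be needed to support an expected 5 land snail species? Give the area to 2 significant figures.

z = ln(10/4) / ln(4538/18.06) = 0.9163 / 5.5265 = 0.1658
c = 4 / 18.06^0.1658 = 4 / 1.616 = 2.476
A = (5/2.476)^(1/0.1658) ⇒ ln A = ln(2.02)/0.1658 = 4.2396
A = e^4.2396 ≈ 69.38 km²

69 km²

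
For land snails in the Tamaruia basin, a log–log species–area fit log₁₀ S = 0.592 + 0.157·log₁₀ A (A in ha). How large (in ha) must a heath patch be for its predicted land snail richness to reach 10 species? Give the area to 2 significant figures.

10 = 3.908 × A^0.157  ⇒  A^0.157 = 10/3.908 = 2.559
ln A = ln(2.559) / 0.157 = 0.9395 / 0.157 = 5.9838
A = e^5.9838 ≈ 396.9 ha

400 ha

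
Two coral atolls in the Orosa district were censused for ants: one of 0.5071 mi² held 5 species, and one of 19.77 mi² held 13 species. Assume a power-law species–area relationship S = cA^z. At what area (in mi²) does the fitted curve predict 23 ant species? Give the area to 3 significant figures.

z = ln(13/5) / ln(19.77/0.5071) = 0.9555 / 3.6632 = 0.2608
c = 5 / 0.5071^0.2608 = 5 / 0.8377 = 5.969
A = (23/5.969)^(1/0.2608) ⇒ ln A = ln(3.853)/0.2608 = 5.1715
A = e^5.1715 ≈ 176.2 mi²

176 mi²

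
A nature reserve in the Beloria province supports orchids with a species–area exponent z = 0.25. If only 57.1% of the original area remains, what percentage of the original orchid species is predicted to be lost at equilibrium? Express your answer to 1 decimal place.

13.1%

S_new/S_old = (A_new/A_old)^z = 0.571^0.25
= exp(0.25 × ln 0.571) = exp(0.25 × -0.5604) = exp(-0.1401) ≈ 0.8693
Fraction lost = 1 − 0.8693 = 0.1307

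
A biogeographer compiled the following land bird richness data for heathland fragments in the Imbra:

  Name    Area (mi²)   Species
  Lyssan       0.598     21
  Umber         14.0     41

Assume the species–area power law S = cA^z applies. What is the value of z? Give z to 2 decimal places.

Taking logs: ln S = ln c + z ln A, so z = (ln S₂ − ln S₁)/(ln A₂ − ln A₁).
z = ln(41/21) / ln(14/0.598) = ln(1.952) / ln(23.41) = 0.6690 / 3.1532 = 0.2122

0.21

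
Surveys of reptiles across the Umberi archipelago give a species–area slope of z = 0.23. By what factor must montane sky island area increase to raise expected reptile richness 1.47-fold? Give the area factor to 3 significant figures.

5.34

(A₂/A₁)^0.23 = 1.47, so A₂/A₁ = 1.47^(1/0.23) = 1.47^4.348
ln(A₂/A₁) = ln 1.47 / 0.23 = 0.3853 / 0.23 = 1.6751
A₂/A₁ = e^1.6751 ≈ 5.339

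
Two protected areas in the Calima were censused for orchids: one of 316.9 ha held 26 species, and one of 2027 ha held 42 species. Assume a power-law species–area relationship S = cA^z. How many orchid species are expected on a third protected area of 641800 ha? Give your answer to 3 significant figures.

z = ln(42/26) / ln(2027/316.9) = 0.4796 / 1.8557 = 0.2584
c = 26 / 316.9^0.2584 = 26 / 4.429 = 5.87
S₃ = 5.87 × 641800^0.2584 = 5.87 × 31.68 ≈ 186

186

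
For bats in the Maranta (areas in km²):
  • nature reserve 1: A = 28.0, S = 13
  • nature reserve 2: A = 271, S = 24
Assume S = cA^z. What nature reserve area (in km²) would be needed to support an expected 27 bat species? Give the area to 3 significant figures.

z = ln(24/13) / ln(271/28) = 0.6131 / 2.2699 = 0.2701
c = 13 / 28^0.2701 = 13 / 2.46 = 5.285
A = (27/5.285)^(1/0.2701) ⇒ ln A = ln(5.109)/0.2701 = 6.0382
A = e^6.0382 ≈ 419.1 km²

419 km²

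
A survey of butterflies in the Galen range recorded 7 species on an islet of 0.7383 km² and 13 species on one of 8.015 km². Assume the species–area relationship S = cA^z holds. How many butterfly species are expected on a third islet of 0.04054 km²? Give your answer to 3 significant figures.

z = ln(13/7) / ln(8.015/0.7383) = 0.6190 / 2.3847 = 0.2596
c = 7 / 0.7383^0.2596 = 7 / 0.9243 = 7.574
S₃ = 7.574 × 0.04054^0.2596 = 7.574 × 0.4351 ≈ 3.296

3.30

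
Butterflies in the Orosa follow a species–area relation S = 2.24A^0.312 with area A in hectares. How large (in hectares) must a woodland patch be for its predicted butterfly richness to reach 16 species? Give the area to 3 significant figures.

16 = 2.24 × A^0.312  ⇒  A^0.312 = 16/2.24 = 7.143
ln A = ln(7.143) / 0.312 = 1.9661 / 0.312 = 6.3016
A = e^6.3016 ≈ 545.5 hectares

545 hectares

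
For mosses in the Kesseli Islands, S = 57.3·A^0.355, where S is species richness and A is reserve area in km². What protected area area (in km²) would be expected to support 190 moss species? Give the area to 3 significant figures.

29.3 km²

190 = 57.3 × A^0.355  ⇒  A^0.355 = 190/57.3 = 3.316
ln A = ln(3.316) / 0.355 = 1.1987 / 0.355 = 3.3767
A = e^3.3767 ≈ 29.27 km²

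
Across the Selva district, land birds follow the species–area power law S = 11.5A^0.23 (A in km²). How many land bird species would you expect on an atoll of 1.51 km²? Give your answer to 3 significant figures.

12.6

S = 11.5 × 1.51^0.23
ln S = ln 11.5 + 0.23 × ln 1.51 = 2.4423 + 0.23 × 0.4121 = 2.5371
S = e^2.5371 ≈ 12.64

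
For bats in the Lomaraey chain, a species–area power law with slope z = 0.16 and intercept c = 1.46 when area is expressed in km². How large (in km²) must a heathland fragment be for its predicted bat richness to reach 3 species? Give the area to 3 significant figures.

90.1 km²

3 = 1.46 × A^0.16  ⇒  A^0.16 = 3/1.46 = 2.055
ln A = ln(2.055) / 0.16 = 0.7202 / 0.16 = 4.5011
A = e^4.5011 ≈ 90.12 km²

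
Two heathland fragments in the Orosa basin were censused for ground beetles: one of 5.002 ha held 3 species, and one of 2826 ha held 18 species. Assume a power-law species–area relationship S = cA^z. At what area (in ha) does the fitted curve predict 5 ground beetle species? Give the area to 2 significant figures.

30 ha

z = ln(18/3) / ln(2826/5.002) = 1.7918 / 6.3368 = 0.2828
c = 3 / 5.002^0.2828 = 3 / 1.576 = 1.903
A = (5/1.903)^(1/0.2828) ⇒ ln A = ln(2.627)/0.2828 = 3.4164
A = e^3.4164 ≈ 30.46 ha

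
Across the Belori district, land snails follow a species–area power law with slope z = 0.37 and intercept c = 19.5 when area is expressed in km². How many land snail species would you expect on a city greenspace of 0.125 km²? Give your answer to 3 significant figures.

9.03

S = 19.5 × 0.125^0.37
ln S = ln 19.5 + 0.37 × ln 0.125 = 2.9704 + 0.37 × -2.0794 = 2.2010
S = e^2.2010 ≈ 9.034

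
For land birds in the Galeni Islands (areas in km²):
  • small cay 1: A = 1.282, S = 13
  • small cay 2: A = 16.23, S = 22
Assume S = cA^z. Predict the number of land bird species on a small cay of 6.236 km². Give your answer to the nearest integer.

z = ln(22/13) / ln(16.23/1.282) = 0.5261 / 2.5384 = 0.2073
c = 13 / 1.282^0.2073 = 13 / 1.053 = 12.35
S₃ = 12.35 × 6.236^0.2073 = 12.35 × 1.461 ≈ 18.04

18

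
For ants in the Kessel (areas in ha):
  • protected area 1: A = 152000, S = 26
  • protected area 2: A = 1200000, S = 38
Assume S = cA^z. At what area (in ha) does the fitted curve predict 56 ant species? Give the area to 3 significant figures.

9910000 ha

z = ln(38/26) / ln(1200000/152000) = 0.3795 / 2.0662 = 0.1837
c = 26 / 152000^0.1837 = 26 / 8.948 = 2.906
A = (56/2.906)^(1/0.1837) ⇒ ln A = ln(19.27)/0.1837 = 16.1091
A = e^16.1091 ≈ 9910328 ha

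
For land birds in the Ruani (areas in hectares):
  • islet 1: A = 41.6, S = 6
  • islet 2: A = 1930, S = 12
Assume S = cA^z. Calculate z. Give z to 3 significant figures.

0.181

Taking logs: ln S = ln c + z ln A, so z = (ln S₂ − ln S₁)/(ln A₂ − ln A₁).
z = ln(12/6) / ln(1930/41.6) = ln(2) / ln(46.39) = 0.6931 / 3.8372 = 0.1806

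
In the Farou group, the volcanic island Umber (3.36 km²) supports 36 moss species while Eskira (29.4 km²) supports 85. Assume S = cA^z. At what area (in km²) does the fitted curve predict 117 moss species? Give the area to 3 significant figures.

65.9 km²

z = ln(85/36) / ln(29.4/3.36) = 0.8591 / 2.1691 = 0.3961
c = 36 / 3.36^0.3961 = 36 / 1.616 = 22.28
A = (117/22.28)^(1/0.3961) ⇒ ln A = ln(5.252)/0.3961 = 4.1877
A = e^4.1877 ≈ 65.87 km²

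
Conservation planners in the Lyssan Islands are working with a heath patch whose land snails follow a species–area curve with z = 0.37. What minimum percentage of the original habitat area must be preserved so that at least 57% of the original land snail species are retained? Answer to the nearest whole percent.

22%

Need (A_new/A_old)^0.37 = 0.57, so A_new/A_old = 0.57^(1/0.37) = 0.57^2.703
ln(A_new/A_old) = ln 0.57 / 0.37 = -0.5621 / 0.37 = -1.5192
A_new/A_old = e^-1.5192 ≈ 0.2189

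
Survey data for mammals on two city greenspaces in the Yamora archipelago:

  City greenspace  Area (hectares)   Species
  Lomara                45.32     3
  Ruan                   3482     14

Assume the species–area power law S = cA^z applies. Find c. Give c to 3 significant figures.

z = ln(S₂/S₁) / ln(A₂/A₁) = ln(14/3) / ln(3482/45.32) = 1.5404 / 4.3416 = 0.3548
c = S₁ / A₁^z = 3 / 45.32^0.3548 = 3 / 3.87 = 0.7753

0.775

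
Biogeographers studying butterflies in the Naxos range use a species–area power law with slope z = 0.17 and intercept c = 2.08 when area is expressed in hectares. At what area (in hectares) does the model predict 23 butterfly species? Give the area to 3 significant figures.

23 = 2.08 × A^0.17  ⇒  A^0.17 = 23/2.08 = 11.06
ln A = ln(11.06) / 0.17 = 2.4031 / 0.17 = 14.1360
A = e^14.1360 ≈ 1377853 hectares

1380000 hectares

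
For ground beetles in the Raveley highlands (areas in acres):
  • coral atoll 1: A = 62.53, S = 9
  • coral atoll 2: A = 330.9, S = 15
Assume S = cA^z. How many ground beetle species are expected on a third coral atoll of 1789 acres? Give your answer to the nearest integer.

25

z = ln(15/9) / ln(330.9/62.53) = 0.5108 / 1.6662 = 0.3066
c = 9 / 62.53^0.3066 = 9 / 3.554 = 2.533
S₃ = 2.533 × 1789^0.3066 = 2.533 × 9.936 ≈ 25.16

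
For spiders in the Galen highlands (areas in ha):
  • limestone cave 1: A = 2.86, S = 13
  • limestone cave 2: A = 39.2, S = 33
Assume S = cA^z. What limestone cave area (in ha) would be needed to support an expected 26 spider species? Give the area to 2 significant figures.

z = ln(33/13) / ln(39.2/2.86) = 0.9316 / 2.6179 = 0.3558
c = 13 / 2.86^0.3558 = 13 / 1.453 = 8.944
A = (26/8.944)^(1/0.3558) ⇒ ln A = ln(2.907)/0.3558 = 2.9987
A = e^2.9987 ≈ 20.06 ha

20 ha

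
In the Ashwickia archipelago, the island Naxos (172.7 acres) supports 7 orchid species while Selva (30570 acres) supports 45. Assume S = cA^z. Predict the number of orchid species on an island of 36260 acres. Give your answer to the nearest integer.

48

z = ln(45/7) / ln(30570/172.7) = 1.8608 / 5.1762 = 0.3595
c = 7 / 172.7^0.3595 = 7 / 6.372 = 1.099
S₃ = 1.099 × 36260^0.3595 = 1.099 × 43.55 ≈ 47.85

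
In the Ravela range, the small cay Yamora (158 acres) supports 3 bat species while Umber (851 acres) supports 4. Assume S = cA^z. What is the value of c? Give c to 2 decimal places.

z = ln(S₂/S₁) / ln(A₂/A₁) = ln(4/3) / ln(851/158) = 0.2877 / 1.6838 = 0.1709
c = S₁ / A₁^z = 3 / 158^0.1709 = 3 / 2.375 = 1.263

1.26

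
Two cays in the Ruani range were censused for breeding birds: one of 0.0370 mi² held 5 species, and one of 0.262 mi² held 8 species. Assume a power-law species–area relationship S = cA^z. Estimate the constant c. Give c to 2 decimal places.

z = ln(S₂/S₁) / ln(A₂/A₁) = ln(8/5) / ln(0.262/0.037) = 0.4700 / 1.9574 = 0.2401
c = S₁ / A₁^z = 5 / 0.037^0.2401 = 5 / 0.4531 = 11.03

11.03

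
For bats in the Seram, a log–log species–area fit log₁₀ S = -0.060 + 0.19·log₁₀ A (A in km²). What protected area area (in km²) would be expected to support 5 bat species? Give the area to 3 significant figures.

5 = 0.871 × A^0.19  ⇒  A^0.19 = 5/0.871 = 5.741
ln A = ln(5.741) / 0.19 = 1.7476 / 0.19 = 9.1979
A = e^9.1979 ≈ 9876 km²

9880 km²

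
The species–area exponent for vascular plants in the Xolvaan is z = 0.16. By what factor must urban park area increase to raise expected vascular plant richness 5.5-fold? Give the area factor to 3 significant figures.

42400

(A₂/A₁)^0.16 = 5.5, so A₂/A₁ = 5.5^(1/0.16) = 5.5^6.25
ln(A₂/A₁) = ln 5.5 / 0.16 = 1.7047 / 0.16 = 10.6547
A₂/A₁ = e^10.6547 ≈ 42390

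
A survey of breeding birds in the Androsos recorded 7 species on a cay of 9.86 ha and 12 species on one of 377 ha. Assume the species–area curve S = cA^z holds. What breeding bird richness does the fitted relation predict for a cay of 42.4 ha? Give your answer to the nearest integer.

z = ln(12/7) / ln(377/9.86) = 0.5390 / 3.6438 = 0.1479
c = 7 / 9.86^0.1479 = 7 / 1.403 = 4.99
S₃ = 4.99 × 42.4^0.1479 = 4.99 × 1.741 ≈ 8.686

9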